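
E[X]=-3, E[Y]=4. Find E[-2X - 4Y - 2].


E[-2X - 4Y - 2] = -2*E[X] - 4*E[Y] - 2
= (-2)*(-3) + (-4)*(4) + (-2)
= 6 - 16 - 2 = -12

-12


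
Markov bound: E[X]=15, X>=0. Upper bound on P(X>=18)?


Markov: P(X >= a) <= E[X]/a
P(X >= 18) <= 15/18 = 5/6

5/6


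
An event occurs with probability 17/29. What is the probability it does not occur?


P(A') = 1 - P(A) = 1 - 17/29 = 12/29

12/29


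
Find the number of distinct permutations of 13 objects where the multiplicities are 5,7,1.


13! = 6227020800
Denominator: 5!=120 * 7!=5040 * 1!=1
Coefficient = 6227020800 / 604800 = 10296

10296


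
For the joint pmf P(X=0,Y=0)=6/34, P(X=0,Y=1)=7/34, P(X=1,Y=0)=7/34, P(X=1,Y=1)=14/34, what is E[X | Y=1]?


P(Y=1) = 21/34
E[X|Y=1] = (0*7 + 1*14)/21 = 14/21 = 2/3

2/3


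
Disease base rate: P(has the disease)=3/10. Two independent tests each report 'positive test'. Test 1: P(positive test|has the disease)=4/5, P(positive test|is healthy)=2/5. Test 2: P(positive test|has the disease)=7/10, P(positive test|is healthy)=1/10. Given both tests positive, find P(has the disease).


After test 1: P(+) = 4/5*3/10 + 2/5*7/10 = 13/25
P(B|+) = (6/25)/(13/25) = 6/13
After test 2 (use post1 as new prior): P(+) = 7/10*6/13 + 1/10*7/13 = 49/130
P(B|+,+) = (21/65)/(49/130) = 6/7

6/7


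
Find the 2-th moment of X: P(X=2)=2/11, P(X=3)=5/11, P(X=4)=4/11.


E[X^2] = sum(x^2 * P(x))
= 4*2/11 + 9*5/11 + 16*4/11
= 117/11

117/11


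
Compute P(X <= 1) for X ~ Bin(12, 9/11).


P(X<=1) = P(X=0) + P(X=1)
= 4096/3138428376721 + 221184/3138428376721
= 20480/285311670611

20480/285311670611


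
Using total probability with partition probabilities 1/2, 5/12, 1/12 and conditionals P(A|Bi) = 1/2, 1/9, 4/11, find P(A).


P(A) = P(A|B1)P(B1) + P(A|B2)P(B2) + P(A|B3)P(B3)
= 1/2*1/2 + 1/9*5/12 + 4/11*1/12
= 1/4 + 5/108 + 1/33 = 97/297

97/297


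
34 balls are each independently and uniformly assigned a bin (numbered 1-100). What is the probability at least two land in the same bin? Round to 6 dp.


P(all different) = prod((100-i)/100 for i=0..33) = 0.001714
P(at least one match) = 1 - 0.001714 = 0.998286

0.998286


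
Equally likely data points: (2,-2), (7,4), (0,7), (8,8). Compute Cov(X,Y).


E[X]=17/4, E[Y]=17/4, E[XY]=22
Cov(X,Y) = E[XY] - E[X]E[Y] = 22 - 17/4*17/4 = 63/16

63/16


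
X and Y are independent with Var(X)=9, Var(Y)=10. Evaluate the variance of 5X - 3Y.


Independence => Cov(X,Y)=0
Var(5X - 3Y) = 5^2*Var(X) + (-3)^2*Var(Y)
= 25*9 + 9*10 = 315

315


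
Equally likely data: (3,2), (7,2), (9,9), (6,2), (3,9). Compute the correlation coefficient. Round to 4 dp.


Cov(X,Y) = 1.1200, Var(X) = 5.4400, Var(Y) = 11.7600
rho = Cov/(sqrt(VarX)*sqrt(VarY)) = 0.1400

0.1400


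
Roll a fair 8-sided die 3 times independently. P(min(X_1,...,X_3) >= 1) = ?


P(min >= 1) = P(all X_i >= 1) = (P(X_1 >= 1))^3
= (8/8)^3 = 1^3 = 1

1


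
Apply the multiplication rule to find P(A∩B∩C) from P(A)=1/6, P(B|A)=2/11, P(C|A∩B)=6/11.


P(A∩B∩C) = P(A) * P(B|A) * P(C|A∩B)
= 1/6 * 2/11 * 6/11
= 1/33 * 6/11 = 2/121

2/121


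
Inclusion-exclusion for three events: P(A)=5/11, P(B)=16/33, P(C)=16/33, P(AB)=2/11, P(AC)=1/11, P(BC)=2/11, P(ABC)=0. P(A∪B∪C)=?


P(A∪B∪C) = P(A)+P(B)+P(C) - P(AB)-P(AC)-P(BC) + P(ABC)
= 5/11+16/33+16/33 - 2/11-1/11-2/11 + 0
= 32/33

32/33


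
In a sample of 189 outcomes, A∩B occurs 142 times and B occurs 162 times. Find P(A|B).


P(A|B) = P(A∩B)/P(B) = (142/189)/(162/189) = 142/162 = 71/81

71/81


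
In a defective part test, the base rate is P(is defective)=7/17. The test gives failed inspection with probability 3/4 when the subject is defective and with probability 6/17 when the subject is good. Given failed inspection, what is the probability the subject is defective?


P(A) = P(A|B)P(B) + P(A|B')P(B') = 3/4*7/17 + 6/17*10/17 = 597/1156
P(B|A) = P(A|B)P(B)/P(A) = (21/68)/(597/1156) = 119/199

119/199


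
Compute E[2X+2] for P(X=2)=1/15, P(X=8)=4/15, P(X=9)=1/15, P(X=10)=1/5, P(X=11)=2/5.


E[2X+2] = sum(g(x)*P(x))
= 6*1/15 + 18*4/15 + 20*1/15 + 22*1/5 + 24*2/5
= 308/15

308/15


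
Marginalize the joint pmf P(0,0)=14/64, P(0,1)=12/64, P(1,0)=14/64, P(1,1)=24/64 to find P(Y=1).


P(Y=1) = P(0,1)+P(1,1) = 12/64 + 24/64 = 36/64 = 9/16

9/16


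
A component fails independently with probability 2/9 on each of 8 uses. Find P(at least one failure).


P(at least one) = 1 - P(none)
P(none) = (1 - 2/9)^8 = (7/9)^8 = 5764801/43046721
P(at least one) = 1 - 5764801/43046721 = 37281920/43046721

37281920/43046721


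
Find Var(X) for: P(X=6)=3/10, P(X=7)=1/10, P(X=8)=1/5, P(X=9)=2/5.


E[X] = 77/10, E[X^2] = 609/10
Var(X) = E[X^2] - (E[X])^2 = 609/10 - (77/10)^2 = 161/100

161/100


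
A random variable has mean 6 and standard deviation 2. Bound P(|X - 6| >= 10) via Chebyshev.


k = 10/2 = 5
Chebyshev: P(|X-mu| >= k*sigma) <= 1/k^2 = 1/5^2 = 1/25

1/25


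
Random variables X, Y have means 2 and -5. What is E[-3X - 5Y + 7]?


E[-3X - 5Y + 7] = -3*E[X] - 5*E[Y] + 7
= (-3)*(2) + (-5)*(-5) + (7)
= -6 + 25 + 7 = 26

26


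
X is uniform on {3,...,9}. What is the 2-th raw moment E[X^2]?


E[X^2] = (1/7) * sum(x^2 for x=3..9)
= 280/7 = 40

40


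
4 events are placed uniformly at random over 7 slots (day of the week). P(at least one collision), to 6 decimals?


P(all different) = prod((7-i)/7 for i=0..3) = 0.349854
P(at least one match) = 1 - 0.349854 = 0.650146

0.650146


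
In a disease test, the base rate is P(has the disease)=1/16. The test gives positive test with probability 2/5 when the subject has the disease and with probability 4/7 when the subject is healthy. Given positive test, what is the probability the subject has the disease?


P(A) = P(A|B)P(B) + P(A|B')P(B') = 2/5*1/16 + 4/7*15/16 = 157/280
P(B|A) = P(A|B)P(B)/P(A) = (1/40)/(157/280) = 7/157

7/157


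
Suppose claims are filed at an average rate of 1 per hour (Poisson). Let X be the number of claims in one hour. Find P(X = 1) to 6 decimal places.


P(X=1) = e^(-1) * 1^1 / 1!
≈ 0.3678794412 * 1 / 1
≈ 0.367879

0.367879


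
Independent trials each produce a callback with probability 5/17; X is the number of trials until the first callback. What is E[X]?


For geometric (trials until first success), E[X] = 1/p = 1/(5/17) = 17/5

17/5


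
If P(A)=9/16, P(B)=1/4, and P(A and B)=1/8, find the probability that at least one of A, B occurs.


P(A∪B) = P(A) + P(B) - P(A∩B)
= 9/16 + 1/4 - 1/8 = 11/16

11/16


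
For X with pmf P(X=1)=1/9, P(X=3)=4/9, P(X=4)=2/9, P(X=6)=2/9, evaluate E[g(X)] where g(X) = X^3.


E[X^3] = sum(g(x)*P(x))
= 1*1/9 + 27*4/9 + 64*2/9 + 216*2/9
= 223/3

223/3


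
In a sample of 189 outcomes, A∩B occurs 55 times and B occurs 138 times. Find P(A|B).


P(A|B) = P(A∩B)/P(B) = (55/189)/(138/189) = 55/138

55/138


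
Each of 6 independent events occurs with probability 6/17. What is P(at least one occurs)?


P(at least one) = 1 - P(none)
P(none) = (1 - 6/17)^6 = (11/17)^6 = 1771561/24137569
P(at least one) = 1 - 1771561/24137569 = 22366008/24137569

22366008/24137569


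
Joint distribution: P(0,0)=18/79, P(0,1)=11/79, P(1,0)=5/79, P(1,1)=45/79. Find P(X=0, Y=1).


Read from table: P(X=0, Y=1) = 11/79

11/79


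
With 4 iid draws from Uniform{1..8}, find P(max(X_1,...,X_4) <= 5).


P(max <= 5) = P(all X_i <= 5) = (P(X_1 <= 5))^4
= (5/8)^4 = 625/4096

625/4096


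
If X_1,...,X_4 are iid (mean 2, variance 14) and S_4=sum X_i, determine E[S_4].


E[S_n] = n*E[X_1] = 4*2 = 8

8


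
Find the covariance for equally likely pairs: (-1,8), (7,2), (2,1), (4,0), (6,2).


E[X]=18/5, E[Y]=13/5, E[XY]=4
Cov(X,Y) = E[XY] - E[X]E[Y] = 4 - 18/5*13/5 = -134/25

-134/25


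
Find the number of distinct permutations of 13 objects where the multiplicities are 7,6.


13! = 6227020800
Denominator: 7!=5040 * 6!=720
Coefficient = 6227020800 / 3628800 = 1716

1716


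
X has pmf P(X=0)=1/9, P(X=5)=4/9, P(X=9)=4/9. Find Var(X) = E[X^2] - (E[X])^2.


E[X] = 56/9, E[X^2] = 424/9
Var(X) = E[X^2] - (E[X])^2 = 424/9 - (56/9)^2 = 680/81

680/81


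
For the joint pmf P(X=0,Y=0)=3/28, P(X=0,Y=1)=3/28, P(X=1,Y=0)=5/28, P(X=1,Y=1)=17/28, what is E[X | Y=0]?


P(Y=0) = 8/28
E[X|Y=0] = (0*3 + 1*5)/8 = 5/8

5/8


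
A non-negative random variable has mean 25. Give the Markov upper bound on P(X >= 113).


Markov: P(X >= a) <= E[X]/a
P(X >= 113) <= 25/113

25/113


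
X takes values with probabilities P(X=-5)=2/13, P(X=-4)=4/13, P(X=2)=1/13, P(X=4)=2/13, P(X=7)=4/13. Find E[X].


E[X] = sum(x * P(x))
= -5*2/13 - 4*4/13 + 2*1/13 + 4*2/13 + 7*4/13
= 12/13

12/13


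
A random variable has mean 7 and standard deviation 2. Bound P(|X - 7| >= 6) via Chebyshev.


k = 6/2 = 3
Chebyshev: P(|X-mu| >= k*sigma) <= 1/k^2 = 1/3^2 = 1/9

1/9


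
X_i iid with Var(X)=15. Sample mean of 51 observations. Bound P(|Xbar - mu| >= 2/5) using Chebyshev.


Var(Xbar) = Var(X)/n = 15/51
Chebyshev: P(|Xbar-mu| >= 2/5) <= Var(Xbar)/(2/5)^2 = (5/17)/(4/25) = 125/68
Bound exceeds 1, so trivial bound: 1

1


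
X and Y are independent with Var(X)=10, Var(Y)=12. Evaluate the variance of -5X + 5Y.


Independence => Cov(X,Y)=0
Var(-5X + 5Y) = (-5)^2*Var(X) + 5^2*Var(Y)
= 25*10 + 25*12 = 550

550


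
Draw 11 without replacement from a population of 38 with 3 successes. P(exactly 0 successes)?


P(X=0) = C(3,0)*C(35,11) / C(38,11)
= 1*417225900 / 1203322288
= 417225900/1203322288 = 975/2812

975/2812


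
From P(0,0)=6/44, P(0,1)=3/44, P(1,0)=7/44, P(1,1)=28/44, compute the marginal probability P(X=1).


P(X=1) = P(1,0)+P(1,1) = 7/44 + 28/44 = 35/44

35/44


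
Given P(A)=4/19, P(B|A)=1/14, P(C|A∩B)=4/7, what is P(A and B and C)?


P(A∩B∩C) = P(A) * P(B|A) * P(C|A∩B)
= 4/19 * 1/14 * 4/7
= 2/133 * 4/7 = 8/931

8/931


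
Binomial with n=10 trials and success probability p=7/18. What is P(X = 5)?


P(X=5) = C(10,5) * p^5 * (1-p)^5
= 252 * 16807/1889568 * 161051/1889568
= 18947489099/99179645184

18947489099/99179645184


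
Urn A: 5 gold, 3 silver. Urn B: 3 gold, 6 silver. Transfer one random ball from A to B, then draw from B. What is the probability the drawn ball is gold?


P(transfer gold) = 5/8; P(transfer silver) = 3/8
If gold transferred: Urn II has 4 gold of 10, so P(gold|gold moved) = 2/5
If silver transferred: Urn II has 3 gold of 10, so P(gold|silver moved) = 3/10
By total probability: P(gold) = 5/8*2/5 + 3/8*3/10 = 29/80

29/80


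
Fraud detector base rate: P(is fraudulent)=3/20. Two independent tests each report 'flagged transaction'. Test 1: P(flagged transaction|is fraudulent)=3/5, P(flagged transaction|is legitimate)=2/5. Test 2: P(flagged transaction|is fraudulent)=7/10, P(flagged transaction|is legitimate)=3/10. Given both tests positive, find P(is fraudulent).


After test 1: P(+) = 3/5*3/20 + 2/5*17/20 = 43/100
P(B|+) = (9/100)/(43/100) = 9/43
After test 2 (use post1 as new prior): P(+) = 7/10*9/43 + 3/10*34/43 = 33/86
P(B|+,+) = (63/430)/(33/86) = 21/55

21/55


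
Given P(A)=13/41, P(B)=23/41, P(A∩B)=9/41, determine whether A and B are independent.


P(A)*P(B) = 13/41*23/41 = 299/1681
P(A∩B) = 9/41 != 299/1681, so not independent

No, A and B are not independent


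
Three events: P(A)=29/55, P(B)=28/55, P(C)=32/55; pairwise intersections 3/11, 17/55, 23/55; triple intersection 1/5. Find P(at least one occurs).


P(A∪B∪C) = P(A)+P(B)+P(C) - P(AB)-P(AC)-P(BC) + P(ABC)
= 29/55+28/55+32/55 - 3/11-17/55-23/55 + 1/5
= 9/11

9/11


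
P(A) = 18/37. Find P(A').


P(A') = 1 - P(A) = 1 - 18/37 = 19/37

19/37


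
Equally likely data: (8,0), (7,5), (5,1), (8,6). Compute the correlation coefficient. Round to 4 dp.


Cov(X,Y) = 1.0000, Var(X) = 1.5000, Var(Y) = 6.5000
rho = Cov/(sqrt(VarX)*sqrt(VarY)) = 0.3203

0.3203


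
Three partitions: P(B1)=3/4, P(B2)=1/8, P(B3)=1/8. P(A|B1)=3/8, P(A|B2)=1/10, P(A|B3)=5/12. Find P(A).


P(A) = P(A|B1)P(B1) + P(A|B2)P(B2) + P(A|B3)P(B3)
= 3/8*3/4 + 1/10*1/8 + 5/12*1/8
= 9/32 + 1/80 + 5/96 = 83/240

83/240


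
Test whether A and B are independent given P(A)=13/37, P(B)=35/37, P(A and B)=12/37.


P(A)*P(B) = 13/37*35/37 = 455/1369
P(A∩B) = 12/37 != 455/1369, so not independent

No, A and B are not independent


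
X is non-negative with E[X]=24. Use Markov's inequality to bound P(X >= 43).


Markov: P(X >= a) <= E[X]/a
P(X >= 43) <= 24/43

24/43


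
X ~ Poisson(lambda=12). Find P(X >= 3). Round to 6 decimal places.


P(X>=3) = 1 - P(X<=2) = 1 - (e^(-12)*12^0/0! + e^(-12)*12^1/1! + e^(-12)*12^2/2!)
≈ 1 - (0.0000061442 + 0.0000737305 + 0.0004423833)
= 1 - 0.0005222580 = 0.9994777420
≈ 0.999478

0.999478


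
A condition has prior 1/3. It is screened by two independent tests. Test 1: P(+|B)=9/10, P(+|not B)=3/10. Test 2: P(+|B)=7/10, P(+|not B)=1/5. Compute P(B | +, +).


After test 1: P(+) = 9/10*1/3 + 3/10*2/3 = 1/2
P(B|+) = (3/10)/(1/2) = 3/5
After test 2 (use post1 as new prior): P(+) = 7/10*3/5 + 1/5*2/5 = 1/2
P(B|+,+) = (21/50)/(1/2) = 21/25

21/25


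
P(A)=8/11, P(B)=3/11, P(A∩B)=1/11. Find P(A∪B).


P(A∪B) = P(A) + P(B) - P(A∩B)
= 8/11 + 3/11 - 1/11 = 10/11

10/11


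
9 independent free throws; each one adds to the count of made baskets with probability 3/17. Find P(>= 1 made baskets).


P(at least one) = 1 - P(none)
P(none) = (1 - 3/17)^9 = (14/17)^9 = 20661046784/118587876497
P(at least one) = 1 - 20661046784/118587876497 = 97926829713/118587876497

97926829713/118587876497


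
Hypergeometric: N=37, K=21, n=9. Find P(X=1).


P(X=1) = C(21,1)*C(16,8) / C(37,9)
= 21*12870 / 124403620
= 270270/124403620 = 2457/1130942

2457/1130942


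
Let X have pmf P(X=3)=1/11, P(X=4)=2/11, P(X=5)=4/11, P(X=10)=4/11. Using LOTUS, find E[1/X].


E[1/X] = sum(g(x)*P(x))
= 1/3*1/11 + 1/4*2/11 + 1/5*4/11 + 1/10*4/11
= 61/330

61/330


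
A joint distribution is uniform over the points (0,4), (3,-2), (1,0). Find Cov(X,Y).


E[X]=4/3, E[Y]=2/3, E[XY]=-2
Cov(X,Y) = E[XY] - E[X]E[Y] = -2 - 4/3*2/3 = -26/9

-26/9


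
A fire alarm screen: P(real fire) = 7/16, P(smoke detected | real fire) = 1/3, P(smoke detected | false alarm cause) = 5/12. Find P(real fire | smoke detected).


P(A) = P(A|B)P(B) + P(A|B')P(B') = 1/3*7/16 + 5/12*9/16 = 73/192
P(B|A) = P(A|B)P(B)/P(A) = (7/48)/(73/192) = 28/73

28/73


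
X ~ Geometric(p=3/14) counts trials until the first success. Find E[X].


For geometric (trials until first success), E[X] = 1/p = 1/(3/14) = 14/3

14/3


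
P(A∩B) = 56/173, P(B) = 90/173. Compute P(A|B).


P(A|B) = P(A∩B)/P(B) = (56/173)/(90/173) = 56/90 = 28/45

28/45


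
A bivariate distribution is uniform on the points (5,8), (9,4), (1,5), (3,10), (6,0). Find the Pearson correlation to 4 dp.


Cov(X,Y) = -3.7200, Var(X) = 7.3600, Var(Y) = 11.8400
rho = Cov/(sqrt(VarX)*sqrt(VarY)) = -0.3985

-0.3985


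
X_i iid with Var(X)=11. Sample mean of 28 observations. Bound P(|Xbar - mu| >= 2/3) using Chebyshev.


Var(Xbar) = Var(X)/n = 11/28
Chebyshev: P(|Xbar-mu| >= 2/3) <= Var(Xbar)/(2/3)^2 = (11/28)/(4/9) = 99/112

99/112


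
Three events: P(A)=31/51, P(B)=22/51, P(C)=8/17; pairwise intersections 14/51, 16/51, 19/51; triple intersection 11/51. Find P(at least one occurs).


P(A∪B∪C) = P(A)+P(B)+P(C) - P(AB)-P(AC)-P(BC) + P(ABC)
= 31/51+22/51+8/17 - 14/51-16/51-19/51 + 11/51
= 13/17

13/17


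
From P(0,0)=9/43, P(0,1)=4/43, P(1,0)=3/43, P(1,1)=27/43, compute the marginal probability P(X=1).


P(X=1) = P(1,0)+P(1,1) = 3/43 + 27/43 = 30/43

30/43


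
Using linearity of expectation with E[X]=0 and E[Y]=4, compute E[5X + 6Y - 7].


E[5X + 6Y - 7] = 5*E[X] + 6*E[Y] - 7
= (5)*(0) + (6)*(4) + (-7)
= 0 + 24 - 7 = 17

17


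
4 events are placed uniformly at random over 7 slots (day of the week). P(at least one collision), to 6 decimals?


P(all different) = prod((7-i)/7 for i=0..3) = 0.349854
P(at least one match) = 1 - 0.349854 = 0.650146

0.650146


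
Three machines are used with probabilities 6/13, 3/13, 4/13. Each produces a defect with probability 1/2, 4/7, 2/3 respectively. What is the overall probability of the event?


P(A) = P(A|B1)P(B1) + P(A|B2)P(B2) + P(A|B3)P(B3)
= 1/2*6/13 + 4/7*3/13 + 2/3*4/13
= 3/13 + 12/91 + 8/39 = 155/273

155/273


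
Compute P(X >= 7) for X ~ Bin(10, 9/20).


P(X>=7) = P(X=7) + P(X=8) + P(X=9) + P(X=10)
= 19098395217/256000000000 + 46877879169/2048000000000 + 4261625379/1024000000000 + 3486784401/10240000000000
= 261107060679/2560000000000

261107060679/2560000000000


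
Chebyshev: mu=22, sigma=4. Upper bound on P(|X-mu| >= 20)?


k = 20/4 = 5
Chebyshev: P(|X-mu| >= k*sigma) <= 1/k^2 = 1/5^2 = 1/25

1/25


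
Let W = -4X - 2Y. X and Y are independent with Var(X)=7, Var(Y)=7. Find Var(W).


Independence => Cov(X,Y)=0
Var(-4X - 2Y) = (-4)^2*Var(X) + (-2)^2*Var(Y)
= 16*7 + 4*7 = 140

140


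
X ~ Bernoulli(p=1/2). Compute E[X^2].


For Bernoulli: X in {0,1}
E[X^2] = 0^2*(1-1/2) + 1^2*1/2 = 1/2

1/2


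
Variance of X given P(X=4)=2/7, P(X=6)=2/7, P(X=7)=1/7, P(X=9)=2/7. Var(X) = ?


E[X] = 45/7, E[X^2] = 45
Var(X) = E[X^2] - (E[X])^2 = 45 - (45/7)^2 = 180/49

180/49


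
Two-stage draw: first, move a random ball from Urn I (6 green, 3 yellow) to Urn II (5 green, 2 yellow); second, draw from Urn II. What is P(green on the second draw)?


P(transfer green) = 6/9 = 2/3; P(transfer yellow) = 1/3
If green transferred: Urn II has 6 green of 8, so P(green|green moved) = 3/4
If yellow transferred: Urn II has 5 green of 8, so P(green|yellow moved) = 5/8
By total probability: P(green) = 2/3*3/4 + 1/3*5/8 = 17/24

17/24


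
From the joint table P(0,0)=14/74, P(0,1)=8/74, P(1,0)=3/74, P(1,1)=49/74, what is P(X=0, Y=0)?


Read from table: P(X=0, Y=0) = 14/74 = 7/37

7/37


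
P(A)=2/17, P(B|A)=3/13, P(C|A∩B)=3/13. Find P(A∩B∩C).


P(A∩B∩C) = P(A) * P(B|A) * P(C|A∩B)
= 2/17 * 3/13 * 3/13
= 6/221 * 3/13 = 18/2873

18/2873


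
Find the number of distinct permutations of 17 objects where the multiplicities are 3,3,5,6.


17! = 355687428096000
Denominator: 3!=6 * 3!=6 * 5!=120 * 6!=720
Coefficient = 355687428096000 / 3110400 = 114354240

114354240


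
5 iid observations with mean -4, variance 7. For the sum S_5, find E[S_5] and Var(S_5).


E[S_n] = n*mu = 5*-4 = -20
Var(S_n) = n*sigma^2 = 5*7 = 35

E[S_5]=-20, Var(S_5)=35


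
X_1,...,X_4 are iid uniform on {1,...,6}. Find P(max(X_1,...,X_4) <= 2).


P(max <= 2) = P(all X_i <= 2) = (P(X_1 <= 2))^4
= (2/6)^4 = (1/3)^4 = 1/81

1/81


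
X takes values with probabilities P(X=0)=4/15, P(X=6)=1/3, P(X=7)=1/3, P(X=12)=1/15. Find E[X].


E[X] = sum(x * P(x))
= 0*4/15 + 6*1/3 + 7*1/3 + 12*1/15
= 77/15

77/15


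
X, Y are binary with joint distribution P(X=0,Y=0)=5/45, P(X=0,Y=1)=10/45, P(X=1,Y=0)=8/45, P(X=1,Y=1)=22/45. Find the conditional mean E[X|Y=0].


P(Y=0) = 13/45
E[X|Y=0] = (0*5 + 1*8)/13 = 8/13

8/13


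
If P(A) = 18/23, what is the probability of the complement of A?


P(A') = 1 - P(A) = 1 - 18/23 = 5/23

5/23


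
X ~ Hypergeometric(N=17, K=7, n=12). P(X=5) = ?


P(X=5) = C(7,5)*C(10,7) / C(17,12)
= 21*120 / 6188
= 2520/6188 = 90/221

90/221


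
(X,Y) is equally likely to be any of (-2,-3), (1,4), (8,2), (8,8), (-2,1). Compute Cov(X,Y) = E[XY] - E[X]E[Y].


E[X]=13/5, E[Y]=12/5, E[XY]=88/5
Cov(X,Y) = E[XY] - E[X]E[Y] = 88/5 - 13/5*12/5 = 284/25

284/25


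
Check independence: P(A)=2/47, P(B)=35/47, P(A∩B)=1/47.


P(A)*P(B) = 2/47*35/47 = 70/2209
P(A∩B) = 1/47 != 70/2209, so not independent

No, A and B are not independent


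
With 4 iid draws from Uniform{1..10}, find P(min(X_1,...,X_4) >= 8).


P(min >= 8) = P(all X_i >= 8) = (P(X_1 >= 8))^4
= (3/10)^4 = 81/10000

81/10000


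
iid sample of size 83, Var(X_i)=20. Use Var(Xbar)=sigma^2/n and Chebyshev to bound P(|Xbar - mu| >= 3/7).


Var(Xbar) = Var(X)/n = 20/83
Chebyshev: P(|Xbar-mu| >= 3/7) <= Var(Xbar)/(3/7)^2 = (20/83)/(9/49) = 980/747
Bound exceeds 1, so trivial bound: 1

1


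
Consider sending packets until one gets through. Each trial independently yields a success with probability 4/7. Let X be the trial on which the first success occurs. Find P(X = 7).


P(X=7) = (1-p)^6 * p = (3/7)^6 * 4/7
= 729/117649 * 4/7 = 2916/823543

2916/823543


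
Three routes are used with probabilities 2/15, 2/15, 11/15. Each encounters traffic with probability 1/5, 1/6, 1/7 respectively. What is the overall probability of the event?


P(A) = P(A|B1)P(B1) + P(A|B2)P(B2) + P(A|B3)P(B3)
= 1/5*2/15 + 1/6*2/15 + 1/7*11/15
= 2/75 + 1/45 + 11/105 = 242/1575

242/1575


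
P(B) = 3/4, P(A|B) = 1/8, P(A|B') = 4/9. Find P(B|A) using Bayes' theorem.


P(A) = P(A|B)P(B) + P(A|B')P(B') = 1/8*3/4 + 4/9*1/4 = 59/288
P(B|A) = P(A|B)P(B)/P(A) = (3/32)/(59/288) = 27/59

27/59


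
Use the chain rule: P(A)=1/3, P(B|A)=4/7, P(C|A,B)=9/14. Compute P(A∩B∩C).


P(A∩B∩C) = P(A) * P(B|A) * P(C|A∩B)
= 1/3 * 4/7 * 9/14
= 4/21 * 9/14 = 6/49

6/49


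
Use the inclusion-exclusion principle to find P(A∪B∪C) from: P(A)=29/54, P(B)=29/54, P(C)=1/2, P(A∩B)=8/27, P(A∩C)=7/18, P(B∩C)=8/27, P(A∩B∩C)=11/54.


P(A∪B∪C) = P(A)+P(B)+P(C) - P(AB)-P(AC)-P(BC) + P(ABC)
= 29/54+29/54+1/2 - 8/27-7/18-8/27 + 11/54
= 43/54

43/54


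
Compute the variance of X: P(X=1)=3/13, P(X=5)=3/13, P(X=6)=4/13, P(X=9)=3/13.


E[X] = 69/13, E[X^2] = 465/13
Var(X) = E[X^2] - (E[X])^2 = 465/13 - (69/13)^2 = 1284/169

1284/169


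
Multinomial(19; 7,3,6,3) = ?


19! = 121645100408832000
Denominator: 7!=5040 * 3!=6 * 6!=720 * 3!=6
Coefficient = 121645100408832000 / 130636800 = 931170240

931170240


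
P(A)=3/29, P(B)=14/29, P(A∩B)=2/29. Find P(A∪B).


P(A∪B) = P(A) + P(B) - P(A∩B)
= 3/29 + 14/29 - 2/29 = 15/29

15/29


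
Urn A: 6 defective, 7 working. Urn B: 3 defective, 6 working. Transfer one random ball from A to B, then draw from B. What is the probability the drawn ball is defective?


P(transfer defective) = 6/13; P(transfer working) = 7/13
If defective transferred: Urn II has 4 defective of 10, so P(defective|defective moved) = 2/5
If working transferred: Urn II has 3 defective of 10, so P(defective|working moved) = 3/10
By total probability: P(defective) = 6/13*2/5 + 7/13*3/10 = 9/26

9/26


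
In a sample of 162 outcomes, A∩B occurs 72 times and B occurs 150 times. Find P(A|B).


P(A|B) = P(A∩B)/P(B) = (72/162)/(150/162) = 72/150 = 12/25

12/25


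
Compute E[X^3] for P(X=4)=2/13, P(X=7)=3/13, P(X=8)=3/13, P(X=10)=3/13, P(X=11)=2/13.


E[X^3] = sum(g(x)*P(x))
= 64*2/13 + 343*3/13 + 512*3/13 + 1000*3/13 + 1331*2/13
= 8355/13

8355/13


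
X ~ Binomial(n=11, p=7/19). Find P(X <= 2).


P(X<=2) = P(X=0) + P(X=1) + P(X=2)
= 743008370688/116490258898219 + 4767637045248/116490258898219 + 13905608048640/116490258898219
= 19416253464576/116490258898219

19416253464576/116490258898219


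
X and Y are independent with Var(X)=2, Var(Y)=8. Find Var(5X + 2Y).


Independence => Cov(X,Y)=0
Var(5X + 2Y) = 5^2*Var(X) + 2^2*Var(Y)
= 25*2 + 4*8 = 82

82


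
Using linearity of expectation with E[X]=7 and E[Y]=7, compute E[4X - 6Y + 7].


E[4X - 6Y + 7] = 4*E[X] - 6*E[Y] + 7
= (4)*(7) + (-6)*(7) + (7)
= 28 - 42 + 7 = -7

-7


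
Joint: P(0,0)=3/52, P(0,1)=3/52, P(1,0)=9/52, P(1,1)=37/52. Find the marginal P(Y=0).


P(Y=0) = P(0,0)+P(1,0) = 3/52 + 9/52 = 12/52 = 3/13

3/13


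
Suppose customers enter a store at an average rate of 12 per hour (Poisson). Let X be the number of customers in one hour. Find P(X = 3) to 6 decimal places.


P(X=3) = e^(-12) * 12^3 / 3!
≈ 0.000006144212353 * 1728 / 6
≈ 0.001770

0.001770


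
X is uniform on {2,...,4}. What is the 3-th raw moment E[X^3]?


E[X^3] = (1/3) * sum(x^3 for x=2..4)
= 99/3 = 33

33


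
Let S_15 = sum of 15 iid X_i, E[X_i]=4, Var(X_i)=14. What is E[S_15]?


E[S_n] = n*E[X_1] = 15*4 = 60

60


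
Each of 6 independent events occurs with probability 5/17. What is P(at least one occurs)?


P(at least one) = 1 - P(none)
P(none) = (1 - 5/17)^6 = (12/17)^6 = 2985984/24137569
P(at least one) = 1 - 2985984/24137569 = 21151585/24137569

21151585/24137569


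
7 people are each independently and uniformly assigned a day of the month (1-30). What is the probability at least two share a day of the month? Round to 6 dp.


P(all different) = prod((30-i)/30 for i=0..6) = 0.469156
P(at least one match) = 1 - 0.469156 = 0.530844

0.530844


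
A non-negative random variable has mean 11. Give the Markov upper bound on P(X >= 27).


Markov: P(X >= a) <= E[X]/a
P(X >= 27) <= 11/27

11/27


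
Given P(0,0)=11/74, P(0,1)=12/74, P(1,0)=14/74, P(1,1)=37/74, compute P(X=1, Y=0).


Read from table: P(X=1, Y=0) = 14/74 = 7/37

7/37


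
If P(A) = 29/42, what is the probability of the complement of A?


P(A') = 1 - P(A) = 1 - 29/42 = 13/42

13/42


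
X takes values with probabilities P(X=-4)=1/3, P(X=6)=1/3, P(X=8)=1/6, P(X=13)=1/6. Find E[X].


E[X] = sum(x * P(x))
= -4*1/3 + 6*1/3 + 8*1/6 + 13*1/6
= 25/6

25/6


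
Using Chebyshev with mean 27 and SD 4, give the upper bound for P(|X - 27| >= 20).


k = 20/4 = 5
Chebyshev: P(|X-mu| >= k*sigma) <= 1/k^2 = 1/5^2 = 1/25

1/25


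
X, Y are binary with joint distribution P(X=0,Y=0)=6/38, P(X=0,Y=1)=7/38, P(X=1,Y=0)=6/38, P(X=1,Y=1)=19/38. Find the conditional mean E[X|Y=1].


P(Y=1) = 26/38
E[X|Y=1] = (0*7 + 1*19)/26 = 19/26

19/26


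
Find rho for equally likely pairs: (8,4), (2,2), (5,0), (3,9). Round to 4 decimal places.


Cov(X,Y) = -1.1250, Var(X) = 5.2500, Var(Y) = 11.1875
rho = Cov/(sqrt(VarX)*sqrt(VarY)) = -0.1468

-0.1468


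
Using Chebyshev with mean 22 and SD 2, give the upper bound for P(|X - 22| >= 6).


k = 6/2 = 3
Chebyshev: P(|X-mu| >= k*sigma) <= 1/k^2 = 1/3^2 = 1/9

1/9


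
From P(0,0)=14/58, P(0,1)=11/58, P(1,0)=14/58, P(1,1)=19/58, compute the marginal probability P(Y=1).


P(Y=1) = P(0,1)+P(1,1) = 11/58 + 19/58 = 30/58 = 15/29

15/29


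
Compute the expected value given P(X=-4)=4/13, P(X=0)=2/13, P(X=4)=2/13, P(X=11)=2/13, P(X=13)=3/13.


E[X] = sum(x * P(x))
= -4*4/13 + 0*2/13 + 4*2/13 + 11*2/13 + 13*3/13
= 53/13

53/13


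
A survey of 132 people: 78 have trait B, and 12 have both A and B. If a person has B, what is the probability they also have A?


P(A|B) = P(A∩B)/P(B) = (12/132)/(78/132) = 12/78 = 2/13

2/13


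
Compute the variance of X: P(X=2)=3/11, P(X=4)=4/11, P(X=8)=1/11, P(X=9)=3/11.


E[X] = 57/11, E[X^2] = 383/11
Var(X) = E[X^2] - (E[X])^2 = 383/11 - (57/11)^2 = 964/121

964/121


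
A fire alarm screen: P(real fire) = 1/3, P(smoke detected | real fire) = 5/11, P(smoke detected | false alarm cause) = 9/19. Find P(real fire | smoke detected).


P(A) = P(A|B)P(B) + P(A|B')P(B') = 5/11*1/3 + 9/19*2/3 = 293/627
P(B|A) = P(A|B)P(B)/P(A) = (5/33)/(293/627) = 95/293

95/293


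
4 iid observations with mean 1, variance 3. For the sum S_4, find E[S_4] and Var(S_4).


E[S_n] = n*mu = 4*1 = 4
Var(S_n) = n*sigma^2 = 4*3 = 12

E[S_4]=4, Var(S_4)=12


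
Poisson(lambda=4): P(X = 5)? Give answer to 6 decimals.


P(X=5) = e^(-4) * 4^5 / 5!
≈ 0.01831563889 * 1024 / 120
≈ 0.156293

0.156293


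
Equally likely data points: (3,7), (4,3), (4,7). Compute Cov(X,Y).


E[X]=11/3, E[Y]=17/3, E[XY]=61/3
Cov(X,Y) = E[XY] - E[X]E[Y] = 61/3 - 11/3*17/3 = -4/9

-4/9


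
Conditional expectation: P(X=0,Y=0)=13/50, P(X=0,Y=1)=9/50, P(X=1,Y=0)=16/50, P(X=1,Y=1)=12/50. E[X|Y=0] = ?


P(Y=0) = 29/50
E[X|Y=0] = (0*13 + 1*16)/29 = 16/29

16/29


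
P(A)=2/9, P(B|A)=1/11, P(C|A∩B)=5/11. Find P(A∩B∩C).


P(A∩B∩C) = P(A) * P(B|A) * P(C|A∩B)
= 2/9 * 1/11 * 5/11
= 2/99 * 5/11 = 10/1089

10/1089


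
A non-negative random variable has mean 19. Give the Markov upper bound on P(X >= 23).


Markov: P(X >= a) <= E[X]/a
P(X >= 23) <= 19/23

19/23


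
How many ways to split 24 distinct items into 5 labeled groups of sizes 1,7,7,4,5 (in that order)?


24! = 620448401733239439360000
Denominator: 1!=1 * 7!=5040 * 7!=5040 * 4!=24 * 5!=120
Coefficient = 620448401733239439360000 / 73156608000 = 8481098545920

8481098545920


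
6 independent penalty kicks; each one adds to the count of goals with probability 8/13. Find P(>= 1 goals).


P(at least one) = 1 - P(none)
P(none) = (1 - 8/13)^6 = (5/13)^6 = 15625/4826809
P(at least one) = 1 - 15625/4826809 = 4811184/4826809

4811184/4826809


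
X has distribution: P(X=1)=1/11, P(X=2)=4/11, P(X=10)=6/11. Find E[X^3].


E[X^3] = sum(g(x)*P(x))
= 1*1/11 + 8*4/11 + 1000*6/11
= 6033/11

6033/11


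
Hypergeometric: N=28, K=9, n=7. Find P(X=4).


P(X=4) = C(9,4)*C(19,3) / C(28,7)
= 126*969 / 1184040
= 122094/1184040 = 6783/65780

6783/65780


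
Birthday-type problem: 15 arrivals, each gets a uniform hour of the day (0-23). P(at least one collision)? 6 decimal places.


P(all different) = prod((24-i)/24 for i=0..14) = 0.003387
P(at least one match) = 1 - 0.003387 = 0.996613

0.996613


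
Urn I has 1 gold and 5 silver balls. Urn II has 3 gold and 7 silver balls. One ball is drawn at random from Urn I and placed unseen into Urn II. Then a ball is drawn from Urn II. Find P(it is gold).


P(transfer gold) = 1/6; P(transfer silver) = 5/6
If gold transferred: Urn II has 4 gold of 11, so P(gold|gold moved) = 4/11
If silver transferred: Urn II has 3 gold of 11, so P(gold|silver moved) = 3/11
By total probability: P(gold) = 1/6*4/11 + 5/6*3/11 = 19/66

19/66


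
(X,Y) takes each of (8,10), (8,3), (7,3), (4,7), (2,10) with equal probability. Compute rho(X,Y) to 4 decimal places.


Cov(X,Y) = -3.6800, Var(X) = 5.7600, Var(Y) = 9.8400
rho = Cov/(sqrt(VarX)*sqrt(VarY)) = -0.4888

-0.4888


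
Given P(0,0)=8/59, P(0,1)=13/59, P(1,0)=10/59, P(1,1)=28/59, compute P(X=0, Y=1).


Read from table: P(X=0, Y=1) = 13/59

13/59


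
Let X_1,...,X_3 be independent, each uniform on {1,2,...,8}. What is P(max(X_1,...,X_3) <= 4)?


P(max <= 4) = P(all X_i <= 4) = (P(X_1 <= 4))^3
= (4/8)^3 = (1/2)^3 = 1/8

1/8


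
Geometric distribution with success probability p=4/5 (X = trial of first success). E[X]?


For geometric (trials until first success), E[X] = 1/p = 1/(4/5) = 5/4

5/4


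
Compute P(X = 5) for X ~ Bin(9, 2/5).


P(X=5) = C(9,5) * p^5 * (1-p)^4
= 126 * 32/3125 * 81/625
= 326592/1953125

326592/1953125


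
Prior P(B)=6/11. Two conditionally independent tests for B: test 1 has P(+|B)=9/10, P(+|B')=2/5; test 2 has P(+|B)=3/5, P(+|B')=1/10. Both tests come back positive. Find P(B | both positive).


After test 1: P(+) = 9/10*6/11 + 2/5*5/11 = 37/55
P(B|+) = (27/55)/(37/55) = 27/37
After test 2 (use post1 as new prior): P(+) = 3/5*27/37 + 1/10*10/37 = 86/185
P(B|+,+) = (81/185)/(86/185) = 81/86

81/86


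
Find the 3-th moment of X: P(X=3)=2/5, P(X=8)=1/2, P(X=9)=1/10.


E[X^3] = sum(x^3 * P(x))
= 27*2/5 + 512*1/2 + 729*1/10
= 3397/10

3397/10


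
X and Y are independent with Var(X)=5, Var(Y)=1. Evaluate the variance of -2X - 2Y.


Independence => Cov(X,Y)=0
Var(-2X - 2Y) = (-2)^2*Var(X) + (-2)^2*Var(Y)
= 4*5 + 4*1 = 24

24


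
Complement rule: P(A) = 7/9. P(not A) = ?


P(A') = 1 - P(A) = 1 - 7/9 = 2/9

2/9


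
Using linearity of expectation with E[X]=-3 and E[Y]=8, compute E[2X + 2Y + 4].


E[2X + 2Y + 4] = 2*E[X] + 2*E[Y] + 4
= (2)*(-3) + (2)*(8) + (4)
= -6 + 16 + 4 = 14

14


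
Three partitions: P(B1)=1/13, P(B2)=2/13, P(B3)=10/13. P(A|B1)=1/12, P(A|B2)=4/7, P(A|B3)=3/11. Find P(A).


P(A) = P(A|B1)P(B1) + P(A|B2)P(B2) + P(A|B3)P(B3)
= 1/12*1/13 + 4/7*2/13 + 3/11*10/13
= 1/156 + 8/91 + 30/143 = 281/924

281/924


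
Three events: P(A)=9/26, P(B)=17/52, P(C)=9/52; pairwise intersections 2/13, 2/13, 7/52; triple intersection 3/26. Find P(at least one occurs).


P(A∪B∪C) = P(A)+P(B)+P(C) - P(AB)-P(AC)-P(BC) + P(ABC)
= 9/26+17/52+9/52 - 2/13-2/13-7/52 + 3/26
= 27/52

27/52


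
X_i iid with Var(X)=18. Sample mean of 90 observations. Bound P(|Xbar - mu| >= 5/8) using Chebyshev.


Var(Xbar) = Var(X)/n = 18/90
Chebyshev: P(|Xbar-mu| >= 5/8) <= Var(Xbar)/(5/8)^2 = (1/5)/(25/64) = 64/125

64/125


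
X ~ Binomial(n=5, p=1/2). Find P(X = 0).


P(X=0) = C(5,0) * p^0 * (1-p)^5
= 1 * 1 * 1/32
= 1/32

1/32


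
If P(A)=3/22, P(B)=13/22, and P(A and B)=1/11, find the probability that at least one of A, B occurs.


P(A∪B) = P(A) + P(B) - P(A∩B)
= 3/22 + 13/22 - 1/11 = 7/11

7/11


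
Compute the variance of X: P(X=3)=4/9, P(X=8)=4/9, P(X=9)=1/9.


E[X] = 53/9, E[X^2] = 373/9
Var(X) = E[X^2] - (E[X])^2 = 373/9 - (53/9)^2 = 548/81

548/81


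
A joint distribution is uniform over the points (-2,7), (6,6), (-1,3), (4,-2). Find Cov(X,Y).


E[X]=7/4, E[Y]=7/2, E[XY]=11/4
Cov(X,Y) = E[XY] - E[X]E[Y] = 11/4 - 7/4*7/2 = -27/8

-27/8


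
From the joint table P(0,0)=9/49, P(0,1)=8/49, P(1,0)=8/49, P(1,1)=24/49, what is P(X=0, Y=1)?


Read from table: P(X=0, Y=1) = 8/49

8/49


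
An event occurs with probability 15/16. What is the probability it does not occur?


P(A') = 1 - P(A) = 1 - 15/16 = 1/16

1/16


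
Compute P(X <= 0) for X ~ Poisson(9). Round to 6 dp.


P(X<=0) = e^(-9)*9^0/0!
≈ 0.0001234098
≈ 0.000123

0.000123


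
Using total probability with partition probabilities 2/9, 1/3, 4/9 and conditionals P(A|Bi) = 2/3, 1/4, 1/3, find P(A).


P(A) = P(A|B1)P(B1) + P(A|B2)P(B2) + P(A|B3)P(B3)
= 2/3*2/9 + 1/4*1/3 + 1/3*4/9
= 4/27 + 1/12 + 4/27 = 41/108

41/108


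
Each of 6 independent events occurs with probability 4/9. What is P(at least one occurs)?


P(at least one) = 1 - P(none)
P(none) = (1 - 4/9)^6 = (5/9)^6 = 15625/531441
P(at least one) = 1 - 15625/531441 = 515816/531441

515816/531441


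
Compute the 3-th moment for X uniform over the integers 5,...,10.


E[X^3] = (1/6) * sum(x^3 for x=5..10)
= 2925/6 = 975/2

975/2


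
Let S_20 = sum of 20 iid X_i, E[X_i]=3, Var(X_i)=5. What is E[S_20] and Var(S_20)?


E[S_n] = n*mu = 20*3 = 60
Var(S_n) = n*sigma^2 = 20*5 = 100

E[S_20]=60, Var(S_20)=100


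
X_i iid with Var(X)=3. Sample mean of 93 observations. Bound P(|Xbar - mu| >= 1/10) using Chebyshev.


Var(Xbar) = Var(X)/n = 3/93
Chebyshev: P(|Xbar-mu| >= 1/10) <= Var(Xbar)/(1/10)^2 = (1/31)/(1/100) = 100/31
Bound exceeds 1, so trivial bound: 1

1


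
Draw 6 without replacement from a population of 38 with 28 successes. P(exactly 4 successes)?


P(X=4) = C(28,4)*C(10,2) / C(38,6)
= 20475*45 / 2760681
= 921375/2760681 = 43875/131461

43875/131461


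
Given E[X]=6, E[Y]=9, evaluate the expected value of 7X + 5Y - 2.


E[7X + 5Y - 2] = 7*E[X] + 5*E[Y] - 2
= (7)*(6) + (5)*(9) + (-2)
= 42 + 45 - 2 = 85

85


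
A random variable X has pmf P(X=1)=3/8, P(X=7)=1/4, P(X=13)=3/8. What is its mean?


E[X] = sum(x * P(x))
= 1*3/8 + 7*1/4 + 13*3/8
= 7

7


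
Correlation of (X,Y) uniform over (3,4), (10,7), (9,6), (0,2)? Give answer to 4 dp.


Cov(X,Y) = 7.8750, Var(X) = 17.2500, Var(Y) = 3.6875
rho = Cov/(sqrt(VarX)*sqrt(VarY)) = 0.9874

0.9874


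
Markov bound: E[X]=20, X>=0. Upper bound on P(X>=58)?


Markov: P(X >= a) <= E[X]/a
P(X >= 58) <= 20/58 = 10/29

10/29


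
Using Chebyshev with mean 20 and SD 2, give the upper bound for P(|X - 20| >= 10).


k = 10/2 = 5
Chebyshev: P(|X-mu| >= k*sigma) <= 1/k^2 = 1/5^2 = 1/25

1/25


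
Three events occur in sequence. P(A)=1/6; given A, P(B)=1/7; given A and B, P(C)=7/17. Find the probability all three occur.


P(A∩B∩C) = P(A) * P(B|A) * P(C|A∩B)
= 1/6 * 1/7 * 7/17
= 1/42 * 7/17 = 1/102

1/102


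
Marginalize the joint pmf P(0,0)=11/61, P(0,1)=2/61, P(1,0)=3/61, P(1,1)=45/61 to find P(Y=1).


P(Y=1) = P(0,1)+P(1,1) = 2/61 + 45/61 = 47/61

47/61


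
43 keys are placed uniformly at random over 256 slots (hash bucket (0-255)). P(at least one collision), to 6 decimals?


P(all different) = prod((256-i)/256 for i=0..42) = 0.023741
P(at least one match) = 1 - 0.023741 = 0.976259

0.976259


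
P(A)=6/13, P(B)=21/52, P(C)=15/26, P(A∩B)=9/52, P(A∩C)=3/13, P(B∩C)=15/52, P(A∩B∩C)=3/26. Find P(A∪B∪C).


P(A∪B∪C) = P(A)+P(B)+P(C) - P(AB)-P(AC)-P(BC) + P(ABC)
= 6/13+21/52+15/26 - 9/52-3/13-15/52 + 3/26
= 45/52

45/52


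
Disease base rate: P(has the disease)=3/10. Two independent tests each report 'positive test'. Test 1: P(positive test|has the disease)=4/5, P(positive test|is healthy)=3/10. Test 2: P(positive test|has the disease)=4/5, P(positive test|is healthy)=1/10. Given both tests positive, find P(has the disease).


After test 1: P(+) = 4/5*3/10 + 3/10*7/10 = 9/20
P(B|+) = (6/25)/(9/20) = 8/15
After test 2 (use post1 as new prior): P(+) = 4/5*8/15 + 1/10*7/15 = 71/150
P(B|+,+) = (32/75)/(71/150) = 64/71

64/71


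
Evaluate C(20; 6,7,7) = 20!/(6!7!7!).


20! = 2432902008176640000
Denominator: 6!=720 * 7!=5040 * 7!=5040
Coefficient = 2432902008176640000 / 18289152000 = 133024320

133024320


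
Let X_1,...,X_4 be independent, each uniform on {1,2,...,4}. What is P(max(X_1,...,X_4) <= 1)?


P(max <= 1) = P(all X_i <= 1) = (P(X_1 <= 1))^4
= (1/4)^4 = 1/256

1/256


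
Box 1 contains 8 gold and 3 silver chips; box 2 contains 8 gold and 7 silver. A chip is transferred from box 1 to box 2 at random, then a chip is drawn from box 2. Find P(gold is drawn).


P(transfer gold) = 8/11; P(transfer silver) = 3/11
If gold transferred: Urn II has 9 gold of 16, so P(gold|gold moved) = 9/16
If silver transferred: Urn II has 8 gold of 16, so P(gold|silver moved) = 1/2
By total probability: P(gold) = 8/11*9/16 + 3/11*1/2 = 6/11

6/11


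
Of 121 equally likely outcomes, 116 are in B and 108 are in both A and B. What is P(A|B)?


P(A|B) = P(A∩B)/P(B) = (108/121)/(116/121) = 108/116 = 27/29

27/29


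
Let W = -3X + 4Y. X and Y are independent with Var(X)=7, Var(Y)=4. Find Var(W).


Independence => Cov(X,Y)=0
Var(-3X + 4Y) = (-3)^2*Var(X) + 4^2*Var(Y)
= 9*7 + 16*4 = 127

127


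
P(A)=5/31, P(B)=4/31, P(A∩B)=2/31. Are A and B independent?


P(A)*P(B) = 5/31*4/31 = 20/961
P(A∩B) = 2/31 != 20/961, so not independent

No, A and B are not independent


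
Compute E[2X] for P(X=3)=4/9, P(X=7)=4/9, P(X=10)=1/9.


E[2X] = sum(g(x)*P(x))
= 6*4/9 + 14*4/9 + 20*1/9
= 100/9

100/9


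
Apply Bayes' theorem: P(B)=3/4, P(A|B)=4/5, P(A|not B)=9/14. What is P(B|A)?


P(A) = P(A|B)P(B) + P(A|B')P(B') = 4/5*3/4 + 9/14*1/4 = 213/280
P(B|A) = P(A|B)P(B)/P(A) = (3/5)/(213/280) = 56/71

56/71


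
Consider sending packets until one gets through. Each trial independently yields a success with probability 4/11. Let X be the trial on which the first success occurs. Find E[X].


For geometric (trials until first success), E[X] = 1/p = 1/(4/11) = 11/4

11/4


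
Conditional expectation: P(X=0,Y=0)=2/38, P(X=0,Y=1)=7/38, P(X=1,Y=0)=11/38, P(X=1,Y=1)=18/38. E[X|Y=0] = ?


P(Y=0) = 13/38
E[X|Y=0] = (0*2 + 1*11)/13 = 11/13

11/13


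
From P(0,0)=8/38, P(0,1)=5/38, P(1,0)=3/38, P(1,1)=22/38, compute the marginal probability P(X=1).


P(X=1) = P(1,0)+P(1,1) = 3/38 + 22/38 = 25/38

25/38


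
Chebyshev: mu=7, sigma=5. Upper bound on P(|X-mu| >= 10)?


k = 10/5 = 2
Chebyshev: P(|X-mu| >= k*sigma) <= 1/k^2 = 1/2^2 = 1/4

1/4


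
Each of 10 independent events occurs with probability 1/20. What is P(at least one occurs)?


P(at least one) = 1 - P(none)
P(none) = (1 - 1/20)^10 = (19/20)^10 = 6131066257801/10240000000000
P(at least one) = 1 - 6131066257801/10240000000000 = 4108933742199/10240000000000

4108933742199/10240000000000
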